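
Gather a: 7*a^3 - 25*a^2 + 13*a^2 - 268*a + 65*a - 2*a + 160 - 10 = 7*a^3 - 12*a^2 - 205*a + 150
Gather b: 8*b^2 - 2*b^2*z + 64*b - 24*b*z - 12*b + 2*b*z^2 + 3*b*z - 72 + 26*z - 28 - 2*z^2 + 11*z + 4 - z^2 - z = b^2*(8 - 2*z) + b*(2*z^2 - 21*z + 52) - 3*z^2 + 36*z - 96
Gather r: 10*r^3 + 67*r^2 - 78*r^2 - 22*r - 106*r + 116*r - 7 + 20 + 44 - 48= 10*r^3 - 11*r^2 - 12*r + 9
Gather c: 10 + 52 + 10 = 72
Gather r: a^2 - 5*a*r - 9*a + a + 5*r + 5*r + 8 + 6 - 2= a^2 - 8*a + r*(10 - 5*a) + 12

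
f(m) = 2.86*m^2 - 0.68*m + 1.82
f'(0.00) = -0.68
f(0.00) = 1.82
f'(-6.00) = -35.00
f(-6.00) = 108.86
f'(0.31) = 1.09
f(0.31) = 1.88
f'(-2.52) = -15.09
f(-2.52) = 21.70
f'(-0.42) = -3.08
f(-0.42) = 2.61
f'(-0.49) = -3.48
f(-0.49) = 2.84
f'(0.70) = 3.32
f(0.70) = 2.75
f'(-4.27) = -25.10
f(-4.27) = 56.87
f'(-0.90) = -5.83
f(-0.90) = 4.75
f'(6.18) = 34.67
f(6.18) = 106.85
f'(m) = 5.72*m - 0.68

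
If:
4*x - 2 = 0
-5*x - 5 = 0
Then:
No Solution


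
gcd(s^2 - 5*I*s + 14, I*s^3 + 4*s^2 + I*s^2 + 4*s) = 1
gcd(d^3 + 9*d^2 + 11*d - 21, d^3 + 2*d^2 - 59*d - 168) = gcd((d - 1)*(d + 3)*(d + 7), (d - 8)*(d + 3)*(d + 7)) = d^2 + 10*d + 21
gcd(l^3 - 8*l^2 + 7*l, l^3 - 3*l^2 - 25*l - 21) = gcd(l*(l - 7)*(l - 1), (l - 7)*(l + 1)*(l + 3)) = l - 7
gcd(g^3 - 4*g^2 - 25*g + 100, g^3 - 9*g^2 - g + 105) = g - 5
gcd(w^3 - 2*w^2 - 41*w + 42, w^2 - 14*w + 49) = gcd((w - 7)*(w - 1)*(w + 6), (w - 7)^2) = w - 7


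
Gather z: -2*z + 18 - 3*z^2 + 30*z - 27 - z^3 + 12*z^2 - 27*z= -z^3 + 9*z^2 + z - 9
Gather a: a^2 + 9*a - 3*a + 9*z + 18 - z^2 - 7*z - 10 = a^2 + 6*a - z^2 + 2*z + 8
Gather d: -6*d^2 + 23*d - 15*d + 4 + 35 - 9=-6*d^2 + 8*d + 30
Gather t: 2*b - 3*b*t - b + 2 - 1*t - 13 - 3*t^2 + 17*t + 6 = b - 3*t^2 + t*(16 - 3*b) - 5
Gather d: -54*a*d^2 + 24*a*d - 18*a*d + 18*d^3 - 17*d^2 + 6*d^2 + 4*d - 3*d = 18*d^3 + d^2*(-54*a - 11) + d*(6*a + 1)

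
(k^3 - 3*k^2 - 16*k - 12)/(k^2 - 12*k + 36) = (k^2 + 3*k + 2)/(k - 6)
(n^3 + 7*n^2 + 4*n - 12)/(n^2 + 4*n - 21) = (n^3 + 7*n^2 + 4*n - 12)/(n^2 + 4*n - 21)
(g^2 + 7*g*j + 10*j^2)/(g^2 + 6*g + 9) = (g^2 + 7*g*j + 10*j^2)/(g^2 + 6*g + 9)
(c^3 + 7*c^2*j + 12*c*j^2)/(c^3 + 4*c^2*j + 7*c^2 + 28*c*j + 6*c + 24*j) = c*(c + 3*j)/(c^2 + 7*c + 6)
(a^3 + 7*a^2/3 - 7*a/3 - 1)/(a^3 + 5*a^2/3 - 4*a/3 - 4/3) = (3*a^2 + 10*a + 3)/(3*a^2 + 8*a + 4)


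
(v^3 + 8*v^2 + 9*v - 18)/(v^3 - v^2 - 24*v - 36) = (v^2 + 5*v - 6)/(v^2 - 4*v - 12)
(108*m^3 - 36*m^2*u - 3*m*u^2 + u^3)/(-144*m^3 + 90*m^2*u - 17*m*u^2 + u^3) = (6*m + u)/(-8*m + u)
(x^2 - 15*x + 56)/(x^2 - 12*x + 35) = (x - 8)/(x - 5)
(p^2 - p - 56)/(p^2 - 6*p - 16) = (p + 7)/(p + 2)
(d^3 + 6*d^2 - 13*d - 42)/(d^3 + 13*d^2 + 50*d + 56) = (d - 3)/(d + 4)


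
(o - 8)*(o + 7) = o^2 - o - 56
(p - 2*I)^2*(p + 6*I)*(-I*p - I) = -I*p^4 + 2*p^3 - I*p^3 + 2*p^2 - 20*I*p^2 - 24*p - 20*I*p - 24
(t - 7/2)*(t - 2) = t^2 - 11*t/2 + 7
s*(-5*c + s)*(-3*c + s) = 15*c^2*s - 8*c*s^2 + s^3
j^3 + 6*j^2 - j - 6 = (j - 1)*(j + 1)*(j + 6)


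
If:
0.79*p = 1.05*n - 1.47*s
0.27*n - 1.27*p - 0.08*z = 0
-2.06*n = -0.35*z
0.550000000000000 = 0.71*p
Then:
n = -4.90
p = 0.77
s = -3.91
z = -28.83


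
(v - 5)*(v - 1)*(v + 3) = v^3 - 3*v^2 - 13*v + 15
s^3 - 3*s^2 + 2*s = s*(s - 2)*(s - 1)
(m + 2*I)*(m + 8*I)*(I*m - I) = I*m^3 - 10*m^2 - I*m^2 + 10*m - 16*I*m + 16*I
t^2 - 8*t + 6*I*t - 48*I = (t - 8)*(t + 6*I)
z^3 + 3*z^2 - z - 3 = (z - 1)*(z + 1)*(z + 3)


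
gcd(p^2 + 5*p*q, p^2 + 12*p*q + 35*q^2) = p + 5*q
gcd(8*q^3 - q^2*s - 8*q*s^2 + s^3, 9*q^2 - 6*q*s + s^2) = 1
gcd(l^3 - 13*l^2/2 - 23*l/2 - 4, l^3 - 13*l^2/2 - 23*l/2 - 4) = l^3 - 13*l^2/2 - 23*l/2 - 4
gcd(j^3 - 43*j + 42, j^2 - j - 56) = j + 7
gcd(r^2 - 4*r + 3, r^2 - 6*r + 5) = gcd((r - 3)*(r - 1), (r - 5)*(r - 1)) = r - 1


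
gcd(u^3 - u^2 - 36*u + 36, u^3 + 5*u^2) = 1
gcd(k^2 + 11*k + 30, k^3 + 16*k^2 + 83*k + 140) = k + 5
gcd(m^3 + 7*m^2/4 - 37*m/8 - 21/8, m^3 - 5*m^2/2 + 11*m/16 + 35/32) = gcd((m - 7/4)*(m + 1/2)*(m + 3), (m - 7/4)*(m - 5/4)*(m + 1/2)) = m^2 - 5*m/4 - 7/8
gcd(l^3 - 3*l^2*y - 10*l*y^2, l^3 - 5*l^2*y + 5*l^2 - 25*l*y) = -l^2 + 5*l*y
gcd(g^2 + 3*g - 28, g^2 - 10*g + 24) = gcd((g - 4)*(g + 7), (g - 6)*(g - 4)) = g - 4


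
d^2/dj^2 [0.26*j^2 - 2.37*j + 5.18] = 0.520000000000000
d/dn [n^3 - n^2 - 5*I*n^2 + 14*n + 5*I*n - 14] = 3*n^2 - 2*n - 10*I*n + 14 + 5*I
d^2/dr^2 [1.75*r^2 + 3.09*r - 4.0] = 3.50000000000000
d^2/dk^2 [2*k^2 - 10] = 4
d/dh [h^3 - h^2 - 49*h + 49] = 3*h^2 - 2*h - 49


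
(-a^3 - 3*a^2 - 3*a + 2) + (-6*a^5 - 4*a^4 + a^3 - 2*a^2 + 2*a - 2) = -6*a^5 - 4*a^4 - 5*a^2 - a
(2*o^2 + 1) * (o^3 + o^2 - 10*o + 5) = 2*o^5 + 2*o^4 - 19*o^3 + 11*o^2 - 10*o + 5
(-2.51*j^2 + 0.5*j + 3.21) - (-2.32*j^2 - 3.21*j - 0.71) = -0.19*j^2 + 3.71*j + 3.92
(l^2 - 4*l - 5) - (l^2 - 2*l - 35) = 30 - 2*l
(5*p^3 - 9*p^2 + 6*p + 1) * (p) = 5*p^4 - 9*p^3 + 6*p^2 + p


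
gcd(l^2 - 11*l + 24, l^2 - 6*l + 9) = l - 3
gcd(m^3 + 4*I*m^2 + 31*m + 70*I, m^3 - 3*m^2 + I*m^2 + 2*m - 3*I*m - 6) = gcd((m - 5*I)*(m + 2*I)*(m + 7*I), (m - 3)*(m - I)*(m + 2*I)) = m + 2*I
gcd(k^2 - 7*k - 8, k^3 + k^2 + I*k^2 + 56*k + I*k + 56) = k + 1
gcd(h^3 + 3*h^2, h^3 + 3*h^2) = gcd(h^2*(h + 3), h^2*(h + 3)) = h^3 + 3*h^2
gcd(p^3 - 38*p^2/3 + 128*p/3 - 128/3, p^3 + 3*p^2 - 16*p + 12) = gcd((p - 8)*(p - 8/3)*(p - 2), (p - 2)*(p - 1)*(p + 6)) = p - 2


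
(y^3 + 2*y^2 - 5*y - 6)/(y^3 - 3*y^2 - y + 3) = (y^2 + y - 6)/(y^2 - 4*y + 3)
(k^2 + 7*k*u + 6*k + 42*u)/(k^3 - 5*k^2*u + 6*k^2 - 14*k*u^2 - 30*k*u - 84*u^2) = (-k - 7*u)/(-k^2 + 5*k*u + 14*u^2)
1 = 1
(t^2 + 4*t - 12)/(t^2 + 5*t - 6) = (t - 2)/(t - 1)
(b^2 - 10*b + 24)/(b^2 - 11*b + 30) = (b - 4)/(b - 5)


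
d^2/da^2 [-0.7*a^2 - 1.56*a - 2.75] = -1.40000000000000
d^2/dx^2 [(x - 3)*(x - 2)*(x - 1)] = 6*x - 12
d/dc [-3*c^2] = -6*c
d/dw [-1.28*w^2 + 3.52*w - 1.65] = 3.52 - 2.56*w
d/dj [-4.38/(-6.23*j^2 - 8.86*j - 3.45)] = (-54.5748*j - 38.8068)/(6.23*j^2 + 8.86*j + 3.45)^2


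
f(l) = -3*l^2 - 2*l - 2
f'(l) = -6*l - 2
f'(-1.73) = 8.38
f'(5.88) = -37.28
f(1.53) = -12.08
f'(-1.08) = 4.48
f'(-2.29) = 11.74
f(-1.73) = -7.52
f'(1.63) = -11.78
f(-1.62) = -6.63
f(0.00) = -2.00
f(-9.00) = -227.00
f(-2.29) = -13.15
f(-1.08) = -3.34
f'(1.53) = -11.18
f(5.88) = -117.48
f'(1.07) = -8.42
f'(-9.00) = 52.00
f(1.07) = -7.57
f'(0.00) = -2.00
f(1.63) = -13.23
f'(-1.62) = 7.72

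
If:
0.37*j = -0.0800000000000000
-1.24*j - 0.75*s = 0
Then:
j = -0.22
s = 0.36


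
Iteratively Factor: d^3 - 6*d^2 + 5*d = (d - 5)*(d^2 - d) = d*(d - 5)*(d - 1)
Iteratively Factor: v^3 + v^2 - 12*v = (v + 4)*(v^2 - 3*v) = (v - 3)*(v + 4)*(v)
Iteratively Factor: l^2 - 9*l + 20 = (l - 5)*(l - 4)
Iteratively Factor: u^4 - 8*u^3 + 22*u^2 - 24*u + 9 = (u - 3)*(u^3 - 5*u^2 + 7*u - 3) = (u - 3)*(u - 1)*(u^2 - 4*u + 3) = (u - 3)*(u - 1)^2*(u - 3)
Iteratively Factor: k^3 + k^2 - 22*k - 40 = (k - 5)*(k^2 + 6*k + 8) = (k - 5)*(k + 2)*(k + 4)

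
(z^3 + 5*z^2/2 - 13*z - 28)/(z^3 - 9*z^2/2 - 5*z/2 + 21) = (z + 4)/(z - 3)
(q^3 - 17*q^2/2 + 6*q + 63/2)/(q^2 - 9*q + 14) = (2*q^2 - 3*q - 9)/(2*(q - 2))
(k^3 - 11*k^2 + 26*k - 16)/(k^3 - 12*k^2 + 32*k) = (k^2 - 3*k + 2)/(k*(k - 4))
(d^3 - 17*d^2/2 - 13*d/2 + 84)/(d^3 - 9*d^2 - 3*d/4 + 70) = 2*(d + 3)/(2*d + 5)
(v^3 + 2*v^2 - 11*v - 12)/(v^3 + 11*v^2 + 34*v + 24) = (v - 3)/(v + 6)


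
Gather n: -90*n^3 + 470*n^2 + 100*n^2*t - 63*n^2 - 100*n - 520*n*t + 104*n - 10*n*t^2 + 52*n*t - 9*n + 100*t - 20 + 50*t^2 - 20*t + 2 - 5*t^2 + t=-90*n^3 + n^2*(100*t + 407) + n*(-10*t^2 - 468*t - 5) + 45*t^2 + 81*t - 18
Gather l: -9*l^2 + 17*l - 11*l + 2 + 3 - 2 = -9*l^2 + 6*l + 3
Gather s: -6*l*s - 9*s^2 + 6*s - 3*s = -9*s^2 + s*(3 - 6*l)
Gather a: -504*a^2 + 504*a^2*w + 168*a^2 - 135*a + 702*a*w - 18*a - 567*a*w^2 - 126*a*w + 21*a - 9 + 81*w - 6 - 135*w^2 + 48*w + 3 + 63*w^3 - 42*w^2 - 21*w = a^2*(504*w - 336) + a*(-567*w^2 + 576*w - 132) + 63*w^3 - 177*w^2 + 108*w - 12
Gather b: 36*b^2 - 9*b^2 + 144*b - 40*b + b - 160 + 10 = 27*b^2 + 105*b - 150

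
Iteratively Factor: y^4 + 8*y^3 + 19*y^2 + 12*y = (y + 3)*(y^3 + 5*y^2 + 4*y) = (y + 1)*(y + 3)*(y^2 + 4*y) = (y + 1)*(y + 3)*(y + 4)*(y)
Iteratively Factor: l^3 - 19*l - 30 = (l + 3)*(l^2 - 3*l - 10) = (l - 5)*(l + 3)*(l + 2)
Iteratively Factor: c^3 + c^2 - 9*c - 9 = (c + 3)*(c^2 - 2*c - 3) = (c - 3)*(c + 3)*(c + 1)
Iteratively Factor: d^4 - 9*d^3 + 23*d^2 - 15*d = (d - 3)*(d^3 - 6*d^2 + 5*d) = (d - 3)*(d - 1)*(d^2 - 5*d) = d*(d - 3)*(d - 1)*(d - 5)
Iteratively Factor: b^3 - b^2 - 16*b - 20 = (b + 2)*(b^2 - 3*b - 10) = (b - 5)*(b + 2)*(b + 2)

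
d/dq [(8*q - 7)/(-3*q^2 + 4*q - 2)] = 6*(4*q^2 - 7*q + 2)/(9*q^4 - 24*q^3 + 28*q^2 - 16*q + 4)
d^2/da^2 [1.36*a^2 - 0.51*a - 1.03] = 2.72000000000000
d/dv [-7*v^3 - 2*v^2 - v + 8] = -21*v^2 - 4*v - 1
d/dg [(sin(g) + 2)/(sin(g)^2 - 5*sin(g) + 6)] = (-4*sin(g) + cos(g)^2 + 15)*cos(g)/(sin(g)^2 - 5*sin(g) + 6)^2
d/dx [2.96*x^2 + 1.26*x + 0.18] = 5.92*x + 1.26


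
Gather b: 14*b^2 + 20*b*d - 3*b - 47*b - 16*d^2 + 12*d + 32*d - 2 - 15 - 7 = 14*b^2 + b*(20*d - 50) - 16*d^2 + 44*d - 24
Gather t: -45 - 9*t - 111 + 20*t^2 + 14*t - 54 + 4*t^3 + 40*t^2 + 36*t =4*t^3 + 60*t^2 + 41*t - 210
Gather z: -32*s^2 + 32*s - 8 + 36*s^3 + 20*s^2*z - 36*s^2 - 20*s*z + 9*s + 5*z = 36*s^3 - 68*s^2 + 41*s + z*(20*s^2 - 20*s + 5) - 8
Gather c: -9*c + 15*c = 6*c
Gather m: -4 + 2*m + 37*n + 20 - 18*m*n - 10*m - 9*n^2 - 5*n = m*(-18*n - 8) - 9*n^2 + 32*n + 16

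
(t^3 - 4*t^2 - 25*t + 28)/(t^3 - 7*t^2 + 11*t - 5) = (t^2 - 3*t - 28)/(t^2 - 6*t + 5)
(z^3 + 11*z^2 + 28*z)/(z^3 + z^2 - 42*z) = (z + 4)/(z - 6)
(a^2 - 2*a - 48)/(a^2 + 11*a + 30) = (a - 8)/(a + 5)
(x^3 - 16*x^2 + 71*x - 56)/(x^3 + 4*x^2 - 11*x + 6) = (x^2 - 15*x + 56)/(x^2 + 5*x - 6)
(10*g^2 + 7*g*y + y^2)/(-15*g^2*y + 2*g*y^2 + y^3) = (2*g + y)/(y*(-3*g + y))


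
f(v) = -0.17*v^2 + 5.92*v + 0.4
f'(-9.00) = 8.98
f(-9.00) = -66.65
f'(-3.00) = 6.94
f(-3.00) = -18.89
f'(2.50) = 5.07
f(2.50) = 14.14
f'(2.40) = 5.10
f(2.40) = 13.63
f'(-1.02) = 6.27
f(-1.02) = -5.82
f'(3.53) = 4.72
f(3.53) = 19.18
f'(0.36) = 5.80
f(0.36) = 2.51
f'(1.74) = 5.33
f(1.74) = 10.19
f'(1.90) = 5.27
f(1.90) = 11.03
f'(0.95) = 5.60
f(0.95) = 5.87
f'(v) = 5.92 - 0.34*v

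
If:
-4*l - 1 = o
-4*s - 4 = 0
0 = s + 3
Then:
No Solution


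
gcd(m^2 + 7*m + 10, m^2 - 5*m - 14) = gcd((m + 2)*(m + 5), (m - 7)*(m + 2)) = m + 2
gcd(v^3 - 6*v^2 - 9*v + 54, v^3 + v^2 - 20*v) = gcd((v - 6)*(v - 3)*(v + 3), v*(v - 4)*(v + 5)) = 1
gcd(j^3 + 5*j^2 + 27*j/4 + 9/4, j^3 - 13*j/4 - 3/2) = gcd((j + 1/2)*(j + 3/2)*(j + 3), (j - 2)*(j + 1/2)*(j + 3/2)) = j^2 + 2*j + 3/4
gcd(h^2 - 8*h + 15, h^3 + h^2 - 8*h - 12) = h - 3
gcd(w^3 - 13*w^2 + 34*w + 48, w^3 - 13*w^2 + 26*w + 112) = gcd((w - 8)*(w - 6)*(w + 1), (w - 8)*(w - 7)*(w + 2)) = w - 8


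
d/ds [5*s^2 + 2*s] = 10*s + 2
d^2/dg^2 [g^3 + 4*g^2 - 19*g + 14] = 6*g + 8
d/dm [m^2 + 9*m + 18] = 2*m + 9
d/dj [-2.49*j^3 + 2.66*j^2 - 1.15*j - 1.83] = -7.47*j^2 + 5.32*j - 1.15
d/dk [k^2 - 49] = 2*k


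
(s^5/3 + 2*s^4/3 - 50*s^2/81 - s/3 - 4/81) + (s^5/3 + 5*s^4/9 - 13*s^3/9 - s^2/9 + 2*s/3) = 2*s^5/3 + 11*s^4/9 - 13*s^3/9 - 59*s^2/81 + s/3 - 4/81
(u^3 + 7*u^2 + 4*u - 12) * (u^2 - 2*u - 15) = u^5 + 5*u^4 - 25*u^3 - 125*u^2 - 36*u + 180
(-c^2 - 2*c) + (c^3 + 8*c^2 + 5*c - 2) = c^3 + 7*c^2 + 3*c - 2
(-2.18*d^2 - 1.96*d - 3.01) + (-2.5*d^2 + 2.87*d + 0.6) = -4.68*d^2 + 0.91*d - 2.41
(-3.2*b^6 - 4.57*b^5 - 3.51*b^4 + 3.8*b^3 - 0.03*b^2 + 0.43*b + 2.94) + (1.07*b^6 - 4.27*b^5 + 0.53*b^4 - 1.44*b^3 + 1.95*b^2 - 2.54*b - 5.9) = -2.13*b^6 - 8.84*b^5 - 2.98*b^4 + 2.36*b^3 + 1.92*b^2 - 2.11*b - 2.96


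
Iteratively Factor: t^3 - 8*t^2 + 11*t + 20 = (t + 1)*(t^2 - 9*t + 20) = (t - 4)*(t + 1)*(t - 5)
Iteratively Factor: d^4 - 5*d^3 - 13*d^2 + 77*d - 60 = (d - 5)*(d^3 - 13*d + 12) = (d - 5)*(d - 1)*(d^2 + d - 12) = (d - 5)*(d - 1)*(d + 4)*(d - 3)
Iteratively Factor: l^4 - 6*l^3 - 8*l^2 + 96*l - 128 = (l - 4)*(l^3 - 2*l^2 - 16*l + 32) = (l - 4)*(l + 4)*(l^2 - 6*l + 8) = (l - 4)*(l - 2)*(l + 4)*(l - 4)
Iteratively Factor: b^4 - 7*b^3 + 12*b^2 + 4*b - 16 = (b - 2)*(b^3 - 5*b^2 + 2*b + 8) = (b - 4)*(b - 2)*(b^2 - b - 2) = (b - 4)*(b - 2)*(b + 1)*(b - 2)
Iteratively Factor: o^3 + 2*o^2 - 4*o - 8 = (o + 2)*(o^2 - 4) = (o + 2)^2*(o - 2)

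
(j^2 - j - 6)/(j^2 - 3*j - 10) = (j - 3)/(j - 5)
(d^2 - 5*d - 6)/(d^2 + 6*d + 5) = (d - 6)/(d + 5)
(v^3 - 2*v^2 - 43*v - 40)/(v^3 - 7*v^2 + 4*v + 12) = (v^2 - 3*v - 40)/(v^2 - 8*v + 12)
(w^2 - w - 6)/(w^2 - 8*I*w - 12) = (-w^2 + w + 6)/(-w^2 + 8*I*w + 12)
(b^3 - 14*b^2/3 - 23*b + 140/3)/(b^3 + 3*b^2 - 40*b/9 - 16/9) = 3*(3*b^2 - 26*b + 35)/(9*b^2 - 9*b - 4)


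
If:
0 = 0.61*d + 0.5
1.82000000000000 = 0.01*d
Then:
No Solution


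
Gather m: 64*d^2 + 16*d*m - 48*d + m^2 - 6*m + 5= 64*d^2 - 48*d + m^2 + m*(16*d - 6) + 5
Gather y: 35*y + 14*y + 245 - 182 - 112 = 49*y - 49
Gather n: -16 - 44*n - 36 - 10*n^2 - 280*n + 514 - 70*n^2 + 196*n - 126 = -80*n^2 - 128*n + 336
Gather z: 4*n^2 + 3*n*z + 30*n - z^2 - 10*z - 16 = 4*n^2 + 30*n - z^2 + z*(3*n - 10) - 16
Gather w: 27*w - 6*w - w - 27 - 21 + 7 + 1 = 20*w - 40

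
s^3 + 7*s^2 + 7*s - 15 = (s - 1)*(s + 3)*(s + 5)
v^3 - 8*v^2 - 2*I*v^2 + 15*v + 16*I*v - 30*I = (v - 5)*(v - 3)*(v - 2*I)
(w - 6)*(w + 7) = w^2 + w - 42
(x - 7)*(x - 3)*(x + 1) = x^3 - 9*x^2 + 11*x + 21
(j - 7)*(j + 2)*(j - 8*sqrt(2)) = j^3 - 8*sqrt(2)*j^2 - 5*j^2 - 14*j + 40*sqrt(2)*j + 112*sqrt(2)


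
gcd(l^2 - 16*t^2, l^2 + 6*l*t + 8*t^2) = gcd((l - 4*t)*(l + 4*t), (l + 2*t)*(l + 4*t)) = l + 4*t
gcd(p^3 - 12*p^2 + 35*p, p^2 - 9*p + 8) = 1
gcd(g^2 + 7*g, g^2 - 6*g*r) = g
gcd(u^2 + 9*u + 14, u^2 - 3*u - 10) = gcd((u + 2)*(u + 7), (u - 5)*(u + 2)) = u + 2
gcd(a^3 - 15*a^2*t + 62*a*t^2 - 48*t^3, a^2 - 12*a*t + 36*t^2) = -a + 6*t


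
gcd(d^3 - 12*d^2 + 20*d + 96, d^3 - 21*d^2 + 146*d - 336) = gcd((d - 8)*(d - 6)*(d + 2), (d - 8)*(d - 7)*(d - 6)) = d^2 - 14*d + 48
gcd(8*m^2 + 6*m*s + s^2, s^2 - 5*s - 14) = 1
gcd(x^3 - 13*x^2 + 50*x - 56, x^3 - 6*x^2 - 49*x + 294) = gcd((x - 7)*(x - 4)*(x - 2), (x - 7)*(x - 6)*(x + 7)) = x - 7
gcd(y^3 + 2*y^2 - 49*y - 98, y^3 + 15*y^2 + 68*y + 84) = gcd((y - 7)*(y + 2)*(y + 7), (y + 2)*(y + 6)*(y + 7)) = y^2 + 9*y + 14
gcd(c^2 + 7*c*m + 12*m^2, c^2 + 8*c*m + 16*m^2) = c + 4*m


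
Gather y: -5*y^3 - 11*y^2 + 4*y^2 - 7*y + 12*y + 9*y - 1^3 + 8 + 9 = -5*y^3 - 7*y^2 + 14*y + 16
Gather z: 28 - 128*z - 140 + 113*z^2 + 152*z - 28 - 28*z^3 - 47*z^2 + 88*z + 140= -28*z^3 + 66*z^2 + 112*z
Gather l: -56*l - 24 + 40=16 - 56*l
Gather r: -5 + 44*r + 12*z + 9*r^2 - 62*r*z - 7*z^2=9*r^2 + r*(44 - 62*z) - 7*z^2 + 12*z - 5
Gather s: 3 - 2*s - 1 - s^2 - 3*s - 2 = -s^2 - 5*s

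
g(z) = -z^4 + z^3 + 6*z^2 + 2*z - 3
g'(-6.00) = 902.00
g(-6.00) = -1311.00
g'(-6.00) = 902.00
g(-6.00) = -1311.00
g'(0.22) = 4.74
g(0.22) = -2.26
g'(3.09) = -50.29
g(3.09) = -1.19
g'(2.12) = 2.81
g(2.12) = 17.53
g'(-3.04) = 105.62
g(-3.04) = -67.13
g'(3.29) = -68.49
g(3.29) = -13.03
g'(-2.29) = 38.29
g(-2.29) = -15.62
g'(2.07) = 4.22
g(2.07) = 17.36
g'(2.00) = 6.00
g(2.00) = 17.00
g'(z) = -4*z^3 + 3*z^2 + 12*z + 2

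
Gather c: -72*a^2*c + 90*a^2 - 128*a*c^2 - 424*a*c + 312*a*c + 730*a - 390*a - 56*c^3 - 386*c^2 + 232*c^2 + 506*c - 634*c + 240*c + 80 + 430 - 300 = 90*a^2 + 340*a - 56*c^3 + c^2*(-128*a - 154) + c*(-72*a^2 - 112*a + 112) + 210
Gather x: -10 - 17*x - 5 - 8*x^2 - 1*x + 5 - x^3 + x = -x^3 - 8*x^2 - 17*x - 10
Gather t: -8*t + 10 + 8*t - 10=0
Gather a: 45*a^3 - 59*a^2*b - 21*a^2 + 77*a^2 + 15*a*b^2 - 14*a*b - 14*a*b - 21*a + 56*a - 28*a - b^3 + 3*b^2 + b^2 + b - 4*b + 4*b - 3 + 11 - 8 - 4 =45*a^3 + a^2*(56 - 59*b) + a*(15*b^2 - 28*b + 7) - b^3 + 4*b^2 + b - 4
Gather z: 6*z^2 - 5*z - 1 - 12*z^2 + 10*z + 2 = -6*z^2 + 5*z + 1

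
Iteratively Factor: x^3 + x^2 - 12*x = (x + 4)*(x^2 - 3*x) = (x - 3)*(x + 4)*(x)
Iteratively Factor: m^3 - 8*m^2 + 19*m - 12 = (m - 3)*(m^2 - 5*m + 4) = (m - 3)*(m - 1)*(m - 4)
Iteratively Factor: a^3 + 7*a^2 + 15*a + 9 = (a + 3)*(a^2 + 4*a + 3) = (a + 3)^2*(a + 1)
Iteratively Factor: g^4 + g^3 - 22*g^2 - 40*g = (g - 5)*(g^3 + 6*g^2 + 8*g) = (g - 5)*(g + 4)*(g^2 + 2*g) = (g - 5)*(g + 2)*(g + 4)*(g)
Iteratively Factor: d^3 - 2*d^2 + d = (d - 1)*(d^2 - d) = d*(d - 1)*(d - 1)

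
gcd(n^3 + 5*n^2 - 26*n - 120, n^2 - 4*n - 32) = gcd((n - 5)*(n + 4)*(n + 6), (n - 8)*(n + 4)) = n + 4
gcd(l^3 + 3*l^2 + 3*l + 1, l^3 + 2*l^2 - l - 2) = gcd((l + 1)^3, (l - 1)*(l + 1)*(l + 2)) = l + 1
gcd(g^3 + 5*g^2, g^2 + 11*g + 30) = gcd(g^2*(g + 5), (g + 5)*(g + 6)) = g + 5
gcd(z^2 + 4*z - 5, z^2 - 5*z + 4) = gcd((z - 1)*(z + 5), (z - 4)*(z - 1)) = z - 1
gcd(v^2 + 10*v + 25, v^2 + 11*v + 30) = v + 5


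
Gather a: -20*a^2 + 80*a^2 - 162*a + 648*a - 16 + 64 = 60*a^2 + 486*a + 48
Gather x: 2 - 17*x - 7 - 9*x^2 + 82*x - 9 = -9*x^2 + 65*x - 14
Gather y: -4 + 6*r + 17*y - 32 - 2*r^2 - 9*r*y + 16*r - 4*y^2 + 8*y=-2*r^2 + 22*r - 4*y^2 + y*(25 - 9*r) - 36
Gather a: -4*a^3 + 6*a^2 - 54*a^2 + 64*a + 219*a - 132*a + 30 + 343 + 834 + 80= -4*a^3 - 48*a^2 + 151*a + 1287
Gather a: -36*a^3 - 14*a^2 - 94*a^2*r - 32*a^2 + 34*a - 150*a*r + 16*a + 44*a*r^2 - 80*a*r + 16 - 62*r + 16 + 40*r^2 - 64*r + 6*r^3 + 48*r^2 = -36*a^3 + a^2*(-94*r - 46) + a*(44*r^2 - 230*r + 50) + 6*r^3 + 88*r^2 - 126*r + 32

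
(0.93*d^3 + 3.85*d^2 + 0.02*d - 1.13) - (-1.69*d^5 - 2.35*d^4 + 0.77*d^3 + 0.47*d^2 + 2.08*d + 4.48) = 1.69*d^5 + 2.35*d^4 + 0.16*d^3 + 3.38*d^2 - 2.06*d - 5.61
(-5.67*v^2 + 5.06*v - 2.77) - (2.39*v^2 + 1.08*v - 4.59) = -8.06*v^2 + 3.98*v + 1.82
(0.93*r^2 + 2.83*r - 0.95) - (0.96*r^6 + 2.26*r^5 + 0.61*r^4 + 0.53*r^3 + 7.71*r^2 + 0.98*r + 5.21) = -0.96*r^6 - 2.26*r^5 - 0.61*r^4 - 0.53*r^3 - 6.78*r^2 + 1.85*r - 6.16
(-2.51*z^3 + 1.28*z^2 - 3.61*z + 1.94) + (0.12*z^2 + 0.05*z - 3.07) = -2.51*z^3 + 1.4*z^2 - 3.56*z - 1.13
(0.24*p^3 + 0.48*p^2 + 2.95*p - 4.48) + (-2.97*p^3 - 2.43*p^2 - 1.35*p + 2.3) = -2.73*p^3 - 1.95*p^2 + 1.6*p - 2.18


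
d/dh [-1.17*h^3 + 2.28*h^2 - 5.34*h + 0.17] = -3.51*h^2 + 4.56*h - 5.34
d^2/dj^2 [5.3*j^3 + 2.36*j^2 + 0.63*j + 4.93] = 31.8*j + 4.72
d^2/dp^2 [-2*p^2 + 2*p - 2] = -4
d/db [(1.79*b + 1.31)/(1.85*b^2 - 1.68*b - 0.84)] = (-3.3115*b^2 - 4.847*b + 0.6972)/(3.4225*b^4 - 6.216*b^3 - 0.285600000000001*b^2 + 2.8224*b + 0.7056)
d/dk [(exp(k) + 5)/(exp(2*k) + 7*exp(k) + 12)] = (-(exp(k) + 5)*(2*exp(k) + 7) + exp(2*k) + 7*exp(k) + 12)*exp(k)/(exp(2*k) + 7*exp(k) + 12)^2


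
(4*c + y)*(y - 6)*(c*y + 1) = 4*c^2*y^2 - 24*c^2*y + c*y^3 - 6*c*y^2 + 4*c*y - 24*c + y^2 - 6*y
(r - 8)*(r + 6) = r^2 - 2*r - 48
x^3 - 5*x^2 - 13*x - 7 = (x - 7)*(x + 1)^2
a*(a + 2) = a^2 + 2*a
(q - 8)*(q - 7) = q^2 - 15*q + 56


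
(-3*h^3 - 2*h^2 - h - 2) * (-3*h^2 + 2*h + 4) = 9*h^5 - 13*h^3 - 4*h^2 - 8*h - 8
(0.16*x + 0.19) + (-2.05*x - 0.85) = -1.89*x - 0.66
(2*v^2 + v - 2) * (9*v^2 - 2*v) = 18*v^4 + 5*v^3 - 20*v^2 + 4*v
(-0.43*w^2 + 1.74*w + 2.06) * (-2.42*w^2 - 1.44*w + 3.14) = 1.0406*w^4 - 3.5916*w^3 - 8.841*w^2 + 2.4972*w + 6.4684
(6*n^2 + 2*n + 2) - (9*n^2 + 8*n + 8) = -3*n^2 - 6*n - 6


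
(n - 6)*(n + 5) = n^2 - n - 30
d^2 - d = d*(d - 1)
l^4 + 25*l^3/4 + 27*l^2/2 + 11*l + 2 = (l + 1/4)*(l + 2)^3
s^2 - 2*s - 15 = (s - 5)*(s + 3)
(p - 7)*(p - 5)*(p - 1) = p^3 - 13*p^2 + 47*p - 35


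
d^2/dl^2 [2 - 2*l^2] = -4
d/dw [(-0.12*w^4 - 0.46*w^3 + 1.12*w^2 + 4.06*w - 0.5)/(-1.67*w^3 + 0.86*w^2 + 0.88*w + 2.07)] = (0.2004*w^6 - 0.2064*w^5 + 1.158*w^4 + 11.7572*w^3 - 7.8676*w^2 + 5.4968*w + 8.8442)/(2.7889*w^6 - 2.8724*w^5 - 2.1996*w^4 - 5.4002*w^3 + 4.3348*w^2 + 3.6432*w + 4.2849)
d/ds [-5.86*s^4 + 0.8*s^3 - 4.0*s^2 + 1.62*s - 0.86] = -23.44*s^3 + 2.4*s^2 - 8.0*s + 1.62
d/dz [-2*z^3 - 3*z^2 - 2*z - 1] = -6*z^2 - 6*z - 2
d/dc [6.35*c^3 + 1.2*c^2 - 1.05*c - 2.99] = 19.05*c^2 + 2.4*c - 1.05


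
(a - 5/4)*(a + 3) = a^2 + 7*a/4 - 15/4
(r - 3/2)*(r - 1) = r^2 - 5*r/2 + 3/2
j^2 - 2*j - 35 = (j - 7)*(j + 5)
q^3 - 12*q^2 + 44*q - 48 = (q - 6)*(q - 4)*(q - 2)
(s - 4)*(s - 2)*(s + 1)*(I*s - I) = I*s^4 - 6*I*s^3 + 7*I*s^2 + 6*I*s - 8*I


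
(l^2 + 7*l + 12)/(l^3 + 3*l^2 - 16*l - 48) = 1/(l - 4)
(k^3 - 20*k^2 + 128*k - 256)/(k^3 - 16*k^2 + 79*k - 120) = (k^2 - 12*k + 32)/(k^2 - 8*k + 15)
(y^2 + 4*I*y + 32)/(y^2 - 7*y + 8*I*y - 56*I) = (y - 4*I)/(y - 7)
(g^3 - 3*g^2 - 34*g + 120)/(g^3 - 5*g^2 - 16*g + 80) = (g + 6)/(g + 4)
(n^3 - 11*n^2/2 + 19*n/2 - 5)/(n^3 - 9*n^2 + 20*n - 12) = (n - 5/2)/(n - 6)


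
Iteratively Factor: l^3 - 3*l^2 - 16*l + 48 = (l + 4)*(l^2 - 7*l + 12) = (l - 4)*(l + 4)*(l - 3)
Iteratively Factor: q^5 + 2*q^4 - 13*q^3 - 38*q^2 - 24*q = (q - 4)*(q^4 + 6*q^3 + 11*q^2 + 6*q) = (q - 4)*(q + 3)*(q^3 + 3*q^2 + 2*q) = (q - 4)*(q + 2)*(q + 3)*(q^2 + q) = q*(q - 4)*(q + 2)*(q + 3)*(q + 1)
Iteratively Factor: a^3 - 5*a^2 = (a)*(a^2 - 5*a) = a*(a - 5)*(a)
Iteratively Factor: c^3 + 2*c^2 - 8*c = (c - 2)*(c^2 + 4*c) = c*(c - 2)*(c + 4)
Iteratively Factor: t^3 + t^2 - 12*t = (t - 3)*(t^2 + 4*t) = t*(t - 3)*(t + 4)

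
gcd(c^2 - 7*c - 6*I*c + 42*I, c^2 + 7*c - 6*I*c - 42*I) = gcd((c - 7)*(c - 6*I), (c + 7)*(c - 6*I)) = c - 6*I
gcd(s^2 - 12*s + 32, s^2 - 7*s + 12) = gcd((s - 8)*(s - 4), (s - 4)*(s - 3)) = s - 4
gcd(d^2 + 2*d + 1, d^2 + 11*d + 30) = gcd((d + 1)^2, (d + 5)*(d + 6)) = 1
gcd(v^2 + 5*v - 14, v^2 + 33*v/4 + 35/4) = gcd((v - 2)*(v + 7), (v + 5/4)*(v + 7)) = v + 7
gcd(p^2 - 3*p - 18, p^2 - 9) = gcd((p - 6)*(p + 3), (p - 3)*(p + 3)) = p + 3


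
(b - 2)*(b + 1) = b^2 - b - 2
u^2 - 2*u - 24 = (u - 6)*(u + 4)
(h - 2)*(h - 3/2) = h^2 - 7*h/2 + 3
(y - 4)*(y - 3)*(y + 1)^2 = y^4 - 5*y^3 - y^2 + 17*y + 12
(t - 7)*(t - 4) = t^2 - 11*t + 28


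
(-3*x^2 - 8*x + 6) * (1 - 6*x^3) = 18*x^5 + 48*x^4 - 36*x^3 - 3*x^2 - 8*x + 6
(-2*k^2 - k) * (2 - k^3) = 2*k^5 + k^4 - 4*k^2 - 2*k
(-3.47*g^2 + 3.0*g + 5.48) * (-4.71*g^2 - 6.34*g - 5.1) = 16.3437*g^4 + 7.8698*g^3 - 27.1338*g^2 - 50.0432*g - 27.948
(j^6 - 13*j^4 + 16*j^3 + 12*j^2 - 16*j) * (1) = j^6 - 13*j^4 + 16*j^3 + 12*j^2 - 16*j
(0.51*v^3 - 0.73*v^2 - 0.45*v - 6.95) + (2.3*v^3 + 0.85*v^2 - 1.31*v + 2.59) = 2.81*v^3 + 0.12*v^2 - 1.76*v - 4.36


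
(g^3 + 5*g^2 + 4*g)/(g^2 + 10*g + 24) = g*(g + 1)/(g + 6)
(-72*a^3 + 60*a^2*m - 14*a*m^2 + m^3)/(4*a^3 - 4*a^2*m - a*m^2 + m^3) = (-36*a^2 + 12*a*m - m^2)/(2*a^2 - a*m - m^2)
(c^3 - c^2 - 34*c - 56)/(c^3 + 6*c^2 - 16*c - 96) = (c^2 - 5*c - 14)/(c^2 + 2*c - 24)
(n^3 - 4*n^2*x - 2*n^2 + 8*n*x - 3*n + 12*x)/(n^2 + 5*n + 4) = (n^2 - 4*n*x - 3*n + 12*x)/(n + 4)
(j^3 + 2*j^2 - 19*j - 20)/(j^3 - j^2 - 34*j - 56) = (-j^3 - 2*j^2 + 19*j + 20)/(-j^3 + j^2 + 34*j + 56)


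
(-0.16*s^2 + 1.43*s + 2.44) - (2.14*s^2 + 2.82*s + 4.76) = -2.3*s^2 - 1.39*s - 2.32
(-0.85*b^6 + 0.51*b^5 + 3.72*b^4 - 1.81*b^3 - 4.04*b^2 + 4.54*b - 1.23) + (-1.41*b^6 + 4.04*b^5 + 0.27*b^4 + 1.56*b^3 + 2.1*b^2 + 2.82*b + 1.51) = -2.26*b^6 + 4.55*b^5 + 3.99*b^4 - 0.25*b^3 - 1.94*b^2 + 7.36*b + 0.28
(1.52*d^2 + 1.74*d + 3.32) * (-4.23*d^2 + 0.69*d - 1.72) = -6.4296*d^4 - 6.3114*d^3 - 15.4574*d^2 - 0.702*d - 5.7104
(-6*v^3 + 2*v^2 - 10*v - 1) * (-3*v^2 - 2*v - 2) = 18*v^5 + 6*v^4 + 38*v^3 + 19*v^2 + 22*v + 2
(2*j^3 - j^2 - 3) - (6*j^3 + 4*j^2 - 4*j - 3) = -4*j^3 - 5*j^2 + 4*j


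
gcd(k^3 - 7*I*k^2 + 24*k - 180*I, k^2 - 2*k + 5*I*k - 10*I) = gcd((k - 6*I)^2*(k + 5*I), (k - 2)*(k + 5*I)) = k + 5*I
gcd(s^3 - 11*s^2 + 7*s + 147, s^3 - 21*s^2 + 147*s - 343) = s^2 - 14*s + 49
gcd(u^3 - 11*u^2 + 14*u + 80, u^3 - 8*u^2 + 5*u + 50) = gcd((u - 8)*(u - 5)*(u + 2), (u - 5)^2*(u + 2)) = u^2 - 3*u - 10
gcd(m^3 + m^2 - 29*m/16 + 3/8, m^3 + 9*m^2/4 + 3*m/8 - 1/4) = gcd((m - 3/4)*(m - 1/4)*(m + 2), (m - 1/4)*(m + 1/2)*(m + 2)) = m^2 + 7*m/4 - 1/2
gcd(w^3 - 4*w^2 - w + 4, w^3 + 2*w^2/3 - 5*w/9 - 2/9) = w + 1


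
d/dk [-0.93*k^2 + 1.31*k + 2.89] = 1.31 - 1.86*k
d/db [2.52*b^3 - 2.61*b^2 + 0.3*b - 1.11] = 7.56*b^2 - 5.22*b + 0.3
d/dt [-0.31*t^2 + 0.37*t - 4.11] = 0.37 - 0.62*t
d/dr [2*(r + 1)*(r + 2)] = 4*r + 6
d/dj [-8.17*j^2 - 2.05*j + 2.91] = -16.34*j - 2.05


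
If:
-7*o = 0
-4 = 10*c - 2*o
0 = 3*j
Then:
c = -2/5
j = 0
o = 0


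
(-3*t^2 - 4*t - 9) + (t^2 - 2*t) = -2*t^2 - 6*t - 9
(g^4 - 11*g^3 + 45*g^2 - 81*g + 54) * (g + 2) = g^5 - 9*g^4 + 23*g^3 + 9*g^2 - 108*g + 108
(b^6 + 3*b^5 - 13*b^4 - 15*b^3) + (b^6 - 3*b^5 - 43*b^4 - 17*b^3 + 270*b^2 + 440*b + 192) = 2*b^6 - 56*b^4 - 32*b^3 + 270*b^2 + 440*b + 192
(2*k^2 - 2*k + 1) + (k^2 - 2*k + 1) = 3*k^2 - 4*k + 2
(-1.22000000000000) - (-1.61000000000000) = 0.390000000000000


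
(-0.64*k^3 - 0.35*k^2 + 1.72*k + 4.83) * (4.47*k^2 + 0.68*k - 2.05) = -2.8608*k^5 - 1.9997*k^4 + 8.7624*k^3 + 23.4772*k^2 - 0.2416*k - 9.9015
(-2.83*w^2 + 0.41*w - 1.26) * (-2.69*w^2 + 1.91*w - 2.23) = 7.6127*w^4 - 6.5082*w^3 + 10.4834*w^2 - 3.3209*w + 2.8098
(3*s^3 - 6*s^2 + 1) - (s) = 3*s^3 - 6*s^2 - s + 1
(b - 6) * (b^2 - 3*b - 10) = b^3 - 9*b^2 + 8*b + 60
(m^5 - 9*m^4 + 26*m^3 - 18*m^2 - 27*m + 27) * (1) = m^5 - 9*m^4 + 26*m^3 - 18*m^2 - 27*m + 27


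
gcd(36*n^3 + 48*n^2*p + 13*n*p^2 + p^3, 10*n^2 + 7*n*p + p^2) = 1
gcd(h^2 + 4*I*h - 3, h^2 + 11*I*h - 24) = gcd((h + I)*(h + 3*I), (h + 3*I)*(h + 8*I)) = h + 3*I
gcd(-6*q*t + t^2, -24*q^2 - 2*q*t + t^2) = 6*q - t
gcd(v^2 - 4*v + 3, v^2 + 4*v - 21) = v - 3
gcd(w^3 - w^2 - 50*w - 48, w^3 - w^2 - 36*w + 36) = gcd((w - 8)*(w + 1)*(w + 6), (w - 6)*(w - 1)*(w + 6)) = w + 6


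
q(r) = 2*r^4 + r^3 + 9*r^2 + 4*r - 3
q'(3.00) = 301.00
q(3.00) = 279.00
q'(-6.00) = -1724.00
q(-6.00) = 2673.00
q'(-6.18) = -1880.90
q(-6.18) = 2997.30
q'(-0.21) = 0.28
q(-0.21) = -3.45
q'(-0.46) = -4.42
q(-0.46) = -2.94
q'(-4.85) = -925.41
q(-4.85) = 1181.83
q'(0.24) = 8.60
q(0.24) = -1.50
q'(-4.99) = -1005.13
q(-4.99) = 1316.92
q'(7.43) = 3584.73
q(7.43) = 7028.90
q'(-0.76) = -11.46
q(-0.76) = -0.61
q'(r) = 8*r^3 + 3*r^2 + 18*r + 4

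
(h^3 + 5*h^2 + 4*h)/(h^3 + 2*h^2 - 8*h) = (h + 1)/(h - 2)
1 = 1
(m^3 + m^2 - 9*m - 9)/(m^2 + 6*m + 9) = (m^2 - 2*m - 3)/(m + 3)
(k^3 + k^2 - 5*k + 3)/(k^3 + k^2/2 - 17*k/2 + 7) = 2*(k^2 + 2*k - 3)/(2*k^2 + 3*k - 14)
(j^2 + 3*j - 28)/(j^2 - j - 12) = (j + 7)/(j + 3)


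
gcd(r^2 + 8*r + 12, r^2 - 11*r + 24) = 1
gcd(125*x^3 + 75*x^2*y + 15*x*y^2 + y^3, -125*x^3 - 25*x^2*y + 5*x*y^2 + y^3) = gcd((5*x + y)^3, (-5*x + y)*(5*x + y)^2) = 25*x^2 + 10*x*y + y^2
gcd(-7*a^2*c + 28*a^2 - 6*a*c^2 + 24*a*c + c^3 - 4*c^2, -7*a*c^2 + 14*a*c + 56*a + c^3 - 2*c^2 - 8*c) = 7*a*c - 28*a - c^2 + 4*c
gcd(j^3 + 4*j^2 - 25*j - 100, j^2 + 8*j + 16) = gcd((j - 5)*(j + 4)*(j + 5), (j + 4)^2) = j + 4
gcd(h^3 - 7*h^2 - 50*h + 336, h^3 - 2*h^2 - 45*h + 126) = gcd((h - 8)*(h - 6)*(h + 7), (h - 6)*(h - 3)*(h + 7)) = h^2 + h - 42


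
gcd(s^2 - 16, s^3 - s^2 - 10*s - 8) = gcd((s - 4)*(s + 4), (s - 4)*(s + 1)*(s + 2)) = s - 4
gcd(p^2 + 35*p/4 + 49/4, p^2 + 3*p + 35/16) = p + 7/4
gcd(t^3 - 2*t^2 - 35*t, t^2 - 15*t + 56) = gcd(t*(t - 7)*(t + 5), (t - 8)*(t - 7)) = t - 7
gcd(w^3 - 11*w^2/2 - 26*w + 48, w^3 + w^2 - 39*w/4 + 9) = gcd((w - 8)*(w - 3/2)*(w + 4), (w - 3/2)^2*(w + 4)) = w^2 + 5*w/2 - 6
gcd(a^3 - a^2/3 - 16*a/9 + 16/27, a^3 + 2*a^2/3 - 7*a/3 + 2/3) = a - 1/3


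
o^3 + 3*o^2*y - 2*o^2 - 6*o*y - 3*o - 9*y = (o - 3)*(o + 1)*(o + 3*y)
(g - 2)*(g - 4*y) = g^2 - 4*g*y - 2*g + 8*y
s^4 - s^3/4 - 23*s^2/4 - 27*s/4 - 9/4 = (s - 3)*(s + 3/4)*(s + 1)^2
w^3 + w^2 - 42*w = w*(w - 6)*(w + 7)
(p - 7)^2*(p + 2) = p^3 - 12*p^2 + 21*p + 98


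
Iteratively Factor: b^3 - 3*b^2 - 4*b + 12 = (b + 2)*(b^2 - 5*b + 6) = (b - 3)*(b + 2)*(b - 2)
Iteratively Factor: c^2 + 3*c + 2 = (c + 1)*(c + 2)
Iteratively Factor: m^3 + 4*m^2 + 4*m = (m)*(m^2 + 4*m + 4) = m*(m + 2)*(m + 2)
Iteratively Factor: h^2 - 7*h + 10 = (h - 5)*(h - 2)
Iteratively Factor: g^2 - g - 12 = (g - 4)*(g + 3)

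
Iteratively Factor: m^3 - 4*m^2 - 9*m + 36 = (m - 3)*(m^2 - m - 12) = (m - 4)*(m - 3)*(m + 3)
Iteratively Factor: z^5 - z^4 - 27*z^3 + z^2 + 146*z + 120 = (z - 3)*(z^4 + 2*z^3 - 21*z^2 - 62*z - 40) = (z - 3)*(z + 1)*(z^3 + z^2 - 22*z - 40) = (z - 5)*(z - 3)*(z + 1)*(z^2 + 6*z + 8) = (z - 5)*(z - 3)*(z + 1)*(z + 4)*(z + 2)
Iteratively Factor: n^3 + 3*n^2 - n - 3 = (n + 1)*(n^2 + 2*n - 3) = (n - 1)*(n + 1)*(n + 3)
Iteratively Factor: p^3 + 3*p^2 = (p)*(p^2 + 3*p) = p^2*(p + 3)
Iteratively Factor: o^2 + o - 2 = (o - 1)*(o + 2)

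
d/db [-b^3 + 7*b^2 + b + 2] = -3*b^2 + 14*b + 1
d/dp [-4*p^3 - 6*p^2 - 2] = 12*p*(-p - 1)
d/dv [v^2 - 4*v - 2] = 2*v - 4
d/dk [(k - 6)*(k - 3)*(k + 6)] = 3*k^2 - 6*k - 36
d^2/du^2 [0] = 0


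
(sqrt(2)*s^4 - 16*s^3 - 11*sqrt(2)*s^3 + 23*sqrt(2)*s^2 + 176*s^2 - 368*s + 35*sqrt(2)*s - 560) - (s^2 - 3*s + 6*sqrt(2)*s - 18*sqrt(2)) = sqrt(2)*s^4 - 16*s^3 - 11*sqrt(2)*s^3 + 23*sqrt(2)*s^2 + 175*s^2 - 365*s + 29*sqrt(2)*s - 560 + 18*sqrt(2)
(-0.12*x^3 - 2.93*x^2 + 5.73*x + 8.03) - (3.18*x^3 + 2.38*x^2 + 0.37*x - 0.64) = -3.3*x^3 - 5.31*x^2 + 5.36*x + 8.67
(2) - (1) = 1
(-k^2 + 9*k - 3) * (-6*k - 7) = 6*k^3 - 47*k^2 - 45*k + 21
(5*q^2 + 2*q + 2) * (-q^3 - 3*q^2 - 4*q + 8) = -5*q^5 - 17*q^4 - 28*q^3 + 26*q^2 + 8*q + 16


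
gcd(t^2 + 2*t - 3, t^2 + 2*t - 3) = t^2 + 2*t - 3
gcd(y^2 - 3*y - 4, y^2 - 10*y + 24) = y - 4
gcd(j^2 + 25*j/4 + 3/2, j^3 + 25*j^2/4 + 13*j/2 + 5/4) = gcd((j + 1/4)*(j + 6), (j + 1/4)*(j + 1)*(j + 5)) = j + 1/4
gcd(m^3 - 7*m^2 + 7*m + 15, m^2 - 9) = m - 3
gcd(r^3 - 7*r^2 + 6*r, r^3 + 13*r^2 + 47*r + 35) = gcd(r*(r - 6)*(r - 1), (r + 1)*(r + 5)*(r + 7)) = 1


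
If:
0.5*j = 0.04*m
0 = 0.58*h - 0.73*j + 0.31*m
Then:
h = -0.433793103448276*m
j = 0.08*m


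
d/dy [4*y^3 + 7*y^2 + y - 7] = 12*y^2 + 14*y + 1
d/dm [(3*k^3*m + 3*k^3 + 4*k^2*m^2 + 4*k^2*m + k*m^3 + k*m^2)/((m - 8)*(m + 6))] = k*(-3*k^2*m^2 - 6*k^2*m - 138*k^2 - 12*k*m^2 - 384*k*m - 192*k + m^4 - 4*m^3 - 146*m^2 - 96*m)/(m^4 - 4*m^3 - 92*m^2 + 192*m + 2304)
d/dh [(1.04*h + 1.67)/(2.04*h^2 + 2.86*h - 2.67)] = (2.1216*h^2 + 2.9744*h - (1.04*h + 1.67)*(4.08*h + 2.86) - 2.7768)/(2.04*h^2 + 2.86*h - 2.67)^2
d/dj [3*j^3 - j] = 9*j^2 - 1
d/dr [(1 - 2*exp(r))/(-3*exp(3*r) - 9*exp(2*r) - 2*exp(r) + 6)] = (-12*exp(3*r) - 9*exp(2*r) + 18*exp(r) - 10)*exp(r)/(9*exp(6*r) + 54*exp(5*r) + 93*exp(4*r) - 104*exp(2*r) - 24*exp(r) + 36)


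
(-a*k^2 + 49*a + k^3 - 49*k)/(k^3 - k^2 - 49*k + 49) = (-a + k)/(k - 1)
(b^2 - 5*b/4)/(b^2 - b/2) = (4*b - 5)/(2*(2*b - 1))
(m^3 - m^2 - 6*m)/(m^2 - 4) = m*(m - 3)/(m - 2)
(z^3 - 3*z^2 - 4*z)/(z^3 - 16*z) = (z + 1)/(z + 4)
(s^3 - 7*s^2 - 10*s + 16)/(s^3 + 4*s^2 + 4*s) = (s^2 - 9*s + 8)/(s*(s + 2))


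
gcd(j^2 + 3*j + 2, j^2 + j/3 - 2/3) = j + 1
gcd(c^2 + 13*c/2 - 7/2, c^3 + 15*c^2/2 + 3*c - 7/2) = c^2 + 13*c/2 - 7/2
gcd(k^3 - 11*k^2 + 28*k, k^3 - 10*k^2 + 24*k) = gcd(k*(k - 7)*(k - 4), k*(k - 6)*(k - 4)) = k^2 - 4*k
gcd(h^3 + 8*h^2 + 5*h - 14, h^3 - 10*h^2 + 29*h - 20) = h - 1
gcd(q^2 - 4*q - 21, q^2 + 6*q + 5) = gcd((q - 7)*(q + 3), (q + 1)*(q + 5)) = 1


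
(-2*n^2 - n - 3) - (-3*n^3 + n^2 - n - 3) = 3*n^3 - 3*n^2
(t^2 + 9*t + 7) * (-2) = -2*t^2 - 18*t - 14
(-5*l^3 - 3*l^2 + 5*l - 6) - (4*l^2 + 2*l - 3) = -5*l^3 - 7*l^2 + 3*l - 3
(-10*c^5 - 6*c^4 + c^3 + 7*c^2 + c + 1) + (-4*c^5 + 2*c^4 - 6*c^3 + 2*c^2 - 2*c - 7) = -14*c^5 - 4*c^4 - 5*c^3 + 9*c^2 - c - 6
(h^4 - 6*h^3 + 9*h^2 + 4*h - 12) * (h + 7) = h^5 + h^4 - 33*h^3 + 67*h^2 + 16*h - 84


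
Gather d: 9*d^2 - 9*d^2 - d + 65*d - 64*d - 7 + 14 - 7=0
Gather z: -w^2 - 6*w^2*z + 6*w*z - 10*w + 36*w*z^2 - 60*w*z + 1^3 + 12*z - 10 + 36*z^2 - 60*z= -w^2 - 10*w + z^2*(36*w + 36) + z*(-6*w^2 - 54*w - 48) - 9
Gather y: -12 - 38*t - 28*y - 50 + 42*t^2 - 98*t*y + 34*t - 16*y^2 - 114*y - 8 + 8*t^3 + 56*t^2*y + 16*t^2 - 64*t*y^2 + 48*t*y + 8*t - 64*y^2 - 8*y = 8*t^3 + 58*t^2 + 4*t + y^2*(-64*t - 80) + y*(56*t^2 - 50*t - 150) - 70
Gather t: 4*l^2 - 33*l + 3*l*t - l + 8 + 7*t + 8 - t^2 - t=4*l^2 - 34*l - t^2 + t*(3*l + 6) + 16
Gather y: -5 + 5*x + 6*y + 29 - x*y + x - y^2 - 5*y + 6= 6*x - y^2 + y*(1 - x) + 30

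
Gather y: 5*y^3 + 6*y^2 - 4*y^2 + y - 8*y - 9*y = 5*y^3 + 2*y^2 - 16*y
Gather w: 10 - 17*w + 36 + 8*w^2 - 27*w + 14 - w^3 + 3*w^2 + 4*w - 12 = -w^3 + 11*w^2 - 40*w + 48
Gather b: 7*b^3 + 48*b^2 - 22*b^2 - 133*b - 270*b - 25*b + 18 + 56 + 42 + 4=7*b^3 + 26*b^2 - 428*b + 120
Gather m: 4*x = 4*x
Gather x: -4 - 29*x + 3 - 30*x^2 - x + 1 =-30*x^2 - 30*x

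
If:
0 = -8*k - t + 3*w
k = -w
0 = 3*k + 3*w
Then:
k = -w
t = 11*w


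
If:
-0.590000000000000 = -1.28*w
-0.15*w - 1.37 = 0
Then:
No Solution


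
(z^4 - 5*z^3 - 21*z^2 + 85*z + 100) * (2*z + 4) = 2*z^5 - 6*z^4 - 62*z^3 + 86*z^2 + 540*z + 400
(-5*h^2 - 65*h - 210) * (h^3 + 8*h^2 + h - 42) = -5*h^5 - 105*h^4 - 735*h^3 - 1535*h^2 + 2520*h + 8820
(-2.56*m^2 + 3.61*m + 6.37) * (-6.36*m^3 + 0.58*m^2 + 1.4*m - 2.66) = 16.2816*m^5 - 24.4444*m^4 - 42.0034*m^3 + 15.5582*m^2 - 0.684600000000001*m - 16.9442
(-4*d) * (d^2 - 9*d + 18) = -4*d^3 + 36*d^2 - 72*d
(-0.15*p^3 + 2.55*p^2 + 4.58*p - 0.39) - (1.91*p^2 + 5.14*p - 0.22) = -0.15*p^3 + 0.64*p^2 - 0.56*p - 0.17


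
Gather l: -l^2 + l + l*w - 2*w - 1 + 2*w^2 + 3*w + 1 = -l^2 + l*(w + 1) + 2*w^2 + w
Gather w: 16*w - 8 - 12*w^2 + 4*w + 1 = -12*w^2 + 20*w - 7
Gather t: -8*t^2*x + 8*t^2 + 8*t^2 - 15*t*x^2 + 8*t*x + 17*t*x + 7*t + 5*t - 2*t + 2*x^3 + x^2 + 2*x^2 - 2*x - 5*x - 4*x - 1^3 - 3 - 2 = t^2*(16 - 8*x) + t*(-15*x^2 + 25*x + 10) + 2*x^3 + 3*x^2 - 11*x - 6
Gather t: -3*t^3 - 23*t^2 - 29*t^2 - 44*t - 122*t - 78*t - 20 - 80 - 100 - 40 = -3*t^3 - 52*t^2 - 244*t - 240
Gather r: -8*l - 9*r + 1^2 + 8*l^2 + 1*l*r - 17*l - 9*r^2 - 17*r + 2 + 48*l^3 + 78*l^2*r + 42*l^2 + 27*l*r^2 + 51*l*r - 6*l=48*l^3 + 50*l^2 - 31*l + r^2*(27*l - 9) + r*(78*l^2 + 52*l - 26) + 3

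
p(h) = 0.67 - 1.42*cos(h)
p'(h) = 1.42*sin(h)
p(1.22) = 0.18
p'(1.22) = 1.33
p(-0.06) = -0.75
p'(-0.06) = -0.09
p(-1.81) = 1.01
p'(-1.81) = -1.38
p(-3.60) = 1.94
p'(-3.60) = 0.63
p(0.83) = -0.29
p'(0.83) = 1.05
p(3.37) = 2.05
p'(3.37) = -0.32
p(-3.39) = 2.05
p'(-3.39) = 0.35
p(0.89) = -0.22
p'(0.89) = 1.10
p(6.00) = -0.69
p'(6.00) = -0.40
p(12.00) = -0.53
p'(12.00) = -0.76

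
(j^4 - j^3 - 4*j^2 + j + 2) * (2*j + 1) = 2*j^5 - j^4 - 9*j^3 - 2*j^2 + 5*j + 2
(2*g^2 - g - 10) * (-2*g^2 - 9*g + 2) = -4*g^4 - 16*g^3 + 33*g^2 + 88*g - 20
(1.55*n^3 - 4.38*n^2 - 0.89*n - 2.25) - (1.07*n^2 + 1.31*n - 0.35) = 1.55*n^3 - 5.45*n^2 - 2.2*n - 1.9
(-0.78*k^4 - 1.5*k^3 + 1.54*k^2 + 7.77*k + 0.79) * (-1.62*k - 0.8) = 1.2636*k^5 + 3.054*k^4 - 1.2948*k^3 - 13.8194*k^2 - 7.4958*k - 0.632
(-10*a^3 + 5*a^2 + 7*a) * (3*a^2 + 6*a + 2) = -30*a^5 - 45*a^4 + 31*a^3 + 52*a^2 + 14*a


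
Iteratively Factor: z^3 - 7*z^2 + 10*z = (z - 5)*(z^2 - 2*z) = z*(z - 5)*(z - 2)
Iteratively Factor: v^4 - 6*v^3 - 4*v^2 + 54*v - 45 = (v + 3)*(v^3 - 9*v^2 + 23*v - 15) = (v - 3)*(v + 3)*(v^2 - 6*v + 5) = (v - 3)*(v - 1)*(v + 3)*(v - 5)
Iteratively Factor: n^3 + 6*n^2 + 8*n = (n + 4)*(n^2 + 2*n) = (n + 2)*(n + 4)*(n)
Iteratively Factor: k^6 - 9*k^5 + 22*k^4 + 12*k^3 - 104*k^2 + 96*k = (k - 2)*(k^5 - 7*k^4 + 8*k^3 + 28*k^2 - 48*k) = (k - 3)*(k - 2)*(k^4 - 4*k^3 - 4*k^2 + 16*k) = (k - 3)*(k - 2)*(k + 2)*(k^3 - 6*k^2 + 8*k) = (k - 4)*(k - 3)*(k - 2)*(k + 2)*(k^2 - 2*k) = k*(k - 4)*(k - 3)*(k - 2)*(k + 2)*(k - 2)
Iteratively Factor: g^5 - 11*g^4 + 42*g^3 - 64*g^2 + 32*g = (g - 2)*(g^4 - 9*g^3 + 24*g^2 - 16*g) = (g - 4)*(g - 2)*(g^3 - 5*g^2 + 4*g) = (g - 4)*(g - 2)*(g - 1)*(g^2 - 4*g) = g*(g - 4)*(g - 2)*(g - 1)*(g - 4)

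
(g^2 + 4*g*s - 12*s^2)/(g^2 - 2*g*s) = (g + 6*s)/g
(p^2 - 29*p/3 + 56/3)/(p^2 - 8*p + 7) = (p - 8/3)/(p - 1)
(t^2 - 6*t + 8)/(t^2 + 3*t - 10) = (t - 4)/(t + 5)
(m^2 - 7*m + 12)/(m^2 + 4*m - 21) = (m - 4)/(m + 7)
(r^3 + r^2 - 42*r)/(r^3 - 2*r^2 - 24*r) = (r + 7)/(r + 4)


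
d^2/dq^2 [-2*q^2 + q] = -4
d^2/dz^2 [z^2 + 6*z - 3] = 2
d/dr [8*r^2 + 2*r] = 16*r + 2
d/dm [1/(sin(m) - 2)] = -cos(m)/(sin(m) - 2)^2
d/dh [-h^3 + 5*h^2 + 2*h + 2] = -3*h^2 + 10*h + 2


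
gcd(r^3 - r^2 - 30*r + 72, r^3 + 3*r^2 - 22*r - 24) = r^2 + 2*r - 24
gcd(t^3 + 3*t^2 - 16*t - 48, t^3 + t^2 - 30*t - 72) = t^2 + 7*t + 12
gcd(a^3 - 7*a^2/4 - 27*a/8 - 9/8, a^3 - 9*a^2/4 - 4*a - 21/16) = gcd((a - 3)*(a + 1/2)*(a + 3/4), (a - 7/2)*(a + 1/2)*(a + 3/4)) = a^2 + 5*a/4 + 3/8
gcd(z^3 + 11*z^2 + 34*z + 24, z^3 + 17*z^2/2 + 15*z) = z + 6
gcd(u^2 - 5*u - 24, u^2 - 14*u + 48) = u - 8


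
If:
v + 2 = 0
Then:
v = -2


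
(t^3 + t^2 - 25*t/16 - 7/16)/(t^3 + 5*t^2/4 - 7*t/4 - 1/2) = (t + 7/4)/(t + 2)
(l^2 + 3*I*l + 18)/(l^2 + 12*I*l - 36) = (l - 3*I)/(l + 6*I)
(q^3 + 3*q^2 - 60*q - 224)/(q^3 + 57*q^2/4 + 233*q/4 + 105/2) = 4*(q^2 - 4*q - 32)/(4*q^2 + 29*q + 30)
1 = 1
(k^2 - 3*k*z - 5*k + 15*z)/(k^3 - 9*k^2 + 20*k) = (k - 3*z)/(k*(k - 4))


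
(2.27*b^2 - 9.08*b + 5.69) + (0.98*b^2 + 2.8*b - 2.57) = 3.25*b^2 - 6.28*b + 3.12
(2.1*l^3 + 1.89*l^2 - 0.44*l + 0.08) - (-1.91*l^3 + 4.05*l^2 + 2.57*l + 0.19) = 4.01*l^3 - 2.16*l^2 - 3.01*l - 0.11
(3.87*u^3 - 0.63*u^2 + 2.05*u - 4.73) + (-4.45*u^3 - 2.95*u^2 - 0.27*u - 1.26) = -0.58*u^3 - 3.58*u^2 + 1.78*u - 5.99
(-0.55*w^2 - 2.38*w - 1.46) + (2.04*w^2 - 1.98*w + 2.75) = 1.49*w^2 - 4.36*w + 1.29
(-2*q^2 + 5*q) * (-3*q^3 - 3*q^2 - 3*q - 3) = 6*q^5 - 9*q^4 - 9*q^3 - 9*q^2 - 15*q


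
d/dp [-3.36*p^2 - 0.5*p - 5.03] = -6.72*p - 0.5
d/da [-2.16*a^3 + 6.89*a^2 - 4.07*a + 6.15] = -6.48*a^2 + 13.78*a - 4.07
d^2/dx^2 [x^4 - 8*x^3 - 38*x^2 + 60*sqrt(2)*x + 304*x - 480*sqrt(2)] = 12*x^2 - 48*x - 76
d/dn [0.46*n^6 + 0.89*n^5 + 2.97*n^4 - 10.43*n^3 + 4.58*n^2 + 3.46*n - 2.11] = 2.76*n^5 + 4.45*n^4 + 11.88*n^3 - 31.29*n^2 + 9.16*n + 3.46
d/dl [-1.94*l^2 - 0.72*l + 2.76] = -3.88*l - 0.72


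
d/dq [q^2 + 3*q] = 2*q + 3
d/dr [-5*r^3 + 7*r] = 7 - 15*r^2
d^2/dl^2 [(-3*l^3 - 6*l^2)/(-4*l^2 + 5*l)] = 390/(64*l^3 - 240*l^2 + 300*l - 125)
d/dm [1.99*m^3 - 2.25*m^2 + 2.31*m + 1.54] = 5.97*m^2 - 4.5*m + 2.31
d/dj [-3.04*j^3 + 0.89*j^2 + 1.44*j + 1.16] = -9.12*j^2 + 1.78*j + 1.44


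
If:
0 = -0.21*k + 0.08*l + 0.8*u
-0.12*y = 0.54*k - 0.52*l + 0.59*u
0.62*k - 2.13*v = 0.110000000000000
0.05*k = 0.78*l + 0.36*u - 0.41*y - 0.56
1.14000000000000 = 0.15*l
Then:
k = 4.11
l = 7.60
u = 0.32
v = 1.14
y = 12.87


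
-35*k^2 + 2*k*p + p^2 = (-5*k + p)*(7*k + p)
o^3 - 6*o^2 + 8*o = o*(o - 4)*(o - 2)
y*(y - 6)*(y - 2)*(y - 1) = y^4 - 9*y^3 + 20*y^2 - 12*y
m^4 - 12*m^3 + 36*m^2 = m^2*(m - 6)^2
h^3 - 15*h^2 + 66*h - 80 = (h - 8)*(h - 5)*(h - 2)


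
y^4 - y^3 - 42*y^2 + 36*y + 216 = (y - 6)*(y - 3)*(y + 2)*(y + 6)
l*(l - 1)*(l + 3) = l^3 + 2*l^2 - 3*l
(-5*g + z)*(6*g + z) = -30*g^2 + g*z + z^2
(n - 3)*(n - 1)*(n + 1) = n^3 - 3*n^2 - n + 3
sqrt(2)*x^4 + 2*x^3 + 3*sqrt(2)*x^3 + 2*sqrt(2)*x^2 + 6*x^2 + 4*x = x*(x + 2)*(x + sqrt(2))*(sqrt(2)*x + sqrt(2))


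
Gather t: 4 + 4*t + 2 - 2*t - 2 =2*t + 4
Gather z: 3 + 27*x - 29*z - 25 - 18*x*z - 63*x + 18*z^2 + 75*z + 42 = -36*x + 18*z^2 + z*(46 - 18*x) + 20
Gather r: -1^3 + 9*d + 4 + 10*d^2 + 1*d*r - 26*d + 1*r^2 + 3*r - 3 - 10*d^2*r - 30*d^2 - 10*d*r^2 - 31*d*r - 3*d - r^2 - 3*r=-20*d^2 - 10*d*r^2 - 20*d + r*(-10*d^2 - 30*d)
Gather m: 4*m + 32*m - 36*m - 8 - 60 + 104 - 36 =0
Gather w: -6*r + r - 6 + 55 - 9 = 40 - 5*r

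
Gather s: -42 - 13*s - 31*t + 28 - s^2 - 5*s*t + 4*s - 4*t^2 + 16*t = -s^2 + s*(-5*t - 9) - 4*t^2 - 15*t - 14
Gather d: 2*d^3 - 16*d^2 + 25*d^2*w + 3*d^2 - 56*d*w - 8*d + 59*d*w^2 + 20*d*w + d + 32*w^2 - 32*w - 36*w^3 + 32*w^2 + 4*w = 2*d^3 + d^2*(25*w - 13) + d*(59*w^2 - 36*w - 7) - 36*w^3 + 64*w^2 - 28*w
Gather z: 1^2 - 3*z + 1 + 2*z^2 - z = 2*z^2 - 4*z + 2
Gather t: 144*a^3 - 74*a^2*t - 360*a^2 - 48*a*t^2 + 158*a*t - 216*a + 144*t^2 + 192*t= 144*a^3 - 360*a^2 - 216*a + t^2*(144 - 48*a) + t*(-74*a^2 + 158*a + 192)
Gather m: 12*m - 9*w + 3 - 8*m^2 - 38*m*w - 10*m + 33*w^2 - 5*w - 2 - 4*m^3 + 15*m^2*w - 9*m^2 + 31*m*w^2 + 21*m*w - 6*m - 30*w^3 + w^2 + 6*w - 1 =-4*m^3 + m^2*(15*w - 17) + m*(31*w^2 - 17*w - 4) - 30*w^3 + 34*w^2 - 8*w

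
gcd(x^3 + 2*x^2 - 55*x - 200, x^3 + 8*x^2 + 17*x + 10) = x + 5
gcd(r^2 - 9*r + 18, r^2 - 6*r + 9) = r - 3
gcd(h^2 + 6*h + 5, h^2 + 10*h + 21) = 1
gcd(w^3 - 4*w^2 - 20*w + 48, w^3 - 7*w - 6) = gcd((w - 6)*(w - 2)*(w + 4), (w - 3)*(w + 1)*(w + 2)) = 1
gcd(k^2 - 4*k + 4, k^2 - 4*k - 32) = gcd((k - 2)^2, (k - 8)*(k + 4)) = 1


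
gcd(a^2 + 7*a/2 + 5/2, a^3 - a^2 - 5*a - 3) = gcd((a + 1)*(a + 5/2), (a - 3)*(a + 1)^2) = a + 1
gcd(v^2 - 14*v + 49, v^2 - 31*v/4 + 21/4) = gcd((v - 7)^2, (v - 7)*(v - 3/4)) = v - 7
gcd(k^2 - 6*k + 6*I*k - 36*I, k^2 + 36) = k + 6*I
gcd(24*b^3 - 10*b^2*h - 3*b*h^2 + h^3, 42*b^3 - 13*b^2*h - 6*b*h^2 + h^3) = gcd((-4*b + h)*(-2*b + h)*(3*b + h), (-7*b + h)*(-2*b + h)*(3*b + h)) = 6*b^2 - b*h - h^2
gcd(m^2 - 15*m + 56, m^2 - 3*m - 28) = m - 7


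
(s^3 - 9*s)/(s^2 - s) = (s^2 - 9)/(s - 1)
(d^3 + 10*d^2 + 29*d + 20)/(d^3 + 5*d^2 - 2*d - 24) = (d^2 + 6*d + 5)/(d^2 + d - 6)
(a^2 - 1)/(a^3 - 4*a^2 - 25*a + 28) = (a + 1)/(a^2 - 3*a - 28)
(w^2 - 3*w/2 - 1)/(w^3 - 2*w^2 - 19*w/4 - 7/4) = 2*(w - 2)/(2*w^2 - 5*w - 7)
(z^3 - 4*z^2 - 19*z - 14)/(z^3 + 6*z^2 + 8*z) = (z^2 - 6*z - 7)/(z*(z + 4))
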